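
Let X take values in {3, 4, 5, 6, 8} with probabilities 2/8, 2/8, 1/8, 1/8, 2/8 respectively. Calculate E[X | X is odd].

P(X is odd) = 3/8.
Σ over the event: 3·1/4 + 5·1/8 = 11/8.
E[X | X is odd] = (11/8) / (3/8) = 11/3.

11/3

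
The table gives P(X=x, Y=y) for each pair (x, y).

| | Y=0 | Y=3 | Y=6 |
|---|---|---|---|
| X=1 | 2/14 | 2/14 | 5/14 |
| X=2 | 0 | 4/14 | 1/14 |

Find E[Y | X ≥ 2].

18/5

P(X ≥ 2) = 5/14.
Summing Y·P(X=x,Y=y) over the conditioning event gives 9/7.
E[Y | X ≥ 2] = (9/7) / (5/14) = 18/5.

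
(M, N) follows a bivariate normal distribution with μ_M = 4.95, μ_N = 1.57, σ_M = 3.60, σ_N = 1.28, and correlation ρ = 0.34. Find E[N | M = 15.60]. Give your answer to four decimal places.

For a bivariate normal, E[N | M=x] = μ_N + ρ·(σ_N/σ_M)·(x − μ_M).
E[N | M=15.60] = 1.57 + (0.34)·(1.28/3.60)·(15.60 − (4.95)) = 1.57 + (0.12089)·(10.65) = 2.8575.

2.8575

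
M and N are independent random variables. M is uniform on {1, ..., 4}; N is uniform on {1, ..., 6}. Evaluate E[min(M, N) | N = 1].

1

Outcomes with N = 1: (1,1), (2,1), (3,1), (4,1), each with probability 1/24.
E[min(M, N) | N = 1] = (1 + 1 + 1 + 1) / 4 = 1.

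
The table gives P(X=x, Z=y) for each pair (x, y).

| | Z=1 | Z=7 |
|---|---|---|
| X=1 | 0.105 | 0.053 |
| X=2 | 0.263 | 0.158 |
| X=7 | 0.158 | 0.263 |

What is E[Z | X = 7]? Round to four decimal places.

P(X = 7) = 0.421.
Summing Z·P(X=x,Z=y) over the conditioning event gives 1.999.
E[Z | X = 7] = (1.999) / (0.421) = 4.7482.

4.7482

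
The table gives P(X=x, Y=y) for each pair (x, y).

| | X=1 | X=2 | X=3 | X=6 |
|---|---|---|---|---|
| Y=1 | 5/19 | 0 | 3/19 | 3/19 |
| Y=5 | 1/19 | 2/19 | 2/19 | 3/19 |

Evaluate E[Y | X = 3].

13/5

P(X = 3) = 5/19.
Σ Y·P over the event = 1·(3/19) + 5·(2/19) = 13/19.
E[Y | X = 3] = (13/19) / (5/19) = 13/5.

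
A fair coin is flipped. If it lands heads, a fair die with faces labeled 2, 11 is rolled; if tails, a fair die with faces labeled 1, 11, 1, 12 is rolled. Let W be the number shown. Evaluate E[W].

51/8

E[W | heads] = (2+11)/2 = 13/2.
E[W | tails] = (1+11+1+12)/4 = 25/4.
E[W] = (1/2)·(13/2) + (1/2)·(25/4) = 51/8.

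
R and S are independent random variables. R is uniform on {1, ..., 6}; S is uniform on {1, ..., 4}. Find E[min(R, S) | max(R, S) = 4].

16/7

P(max(R, S) = 4) = 7/24.
Summing min(R,S)·P(x,y) over outcomes with max(R, S) = 4 gives 2/3.
E[min(R, S) | max(R, S) = 4] = (2/3) / (7/24) = 16/7.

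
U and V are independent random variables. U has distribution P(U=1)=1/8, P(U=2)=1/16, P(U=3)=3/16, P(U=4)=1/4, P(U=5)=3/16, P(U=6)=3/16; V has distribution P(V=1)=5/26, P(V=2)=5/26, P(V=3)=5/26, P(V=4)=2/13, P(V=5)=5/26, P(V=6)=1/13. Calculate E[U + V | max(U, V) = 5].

484/61

P(max(U, V) = 5) = 61/208.
Summing (U+V)·P(x,y) over outcomes with max(U, V) = 5 gives 121/52.
E[U + V | max(U, V) = 5] = (121/52) / (61/208) = 484/61.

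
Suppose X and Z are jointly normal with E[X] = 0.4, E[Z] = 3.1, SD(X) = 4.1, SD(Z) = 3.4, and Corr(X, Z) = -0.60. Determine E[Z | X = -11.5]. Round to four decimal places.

E[Z | X=x] = μ_Z + ρ(σ_Z/σ_X)(x − μ_X) for jointly normal variables.
E[Z | X=-11.5] = 3.1 + (-0.60)·(3.4/4.1)·(-11.5 − (0.4)) = 3.1 + (-0.49756)·(-11.9) = 9.0210.

9.0210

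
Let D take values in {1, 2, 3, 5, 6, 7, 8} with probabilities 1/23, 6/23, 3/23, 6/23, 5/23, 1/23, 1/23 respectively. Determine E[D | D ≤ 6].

82/21

P(D ≤ 6) = 21/23.
Σ over the event: 1·1/23 + 2·6/23 + 3·3/23 + 5·6/23 + 6·5/23 = 82/23.
E[D | D ≤ 6] = (82/23) / (21/23) = 82/21.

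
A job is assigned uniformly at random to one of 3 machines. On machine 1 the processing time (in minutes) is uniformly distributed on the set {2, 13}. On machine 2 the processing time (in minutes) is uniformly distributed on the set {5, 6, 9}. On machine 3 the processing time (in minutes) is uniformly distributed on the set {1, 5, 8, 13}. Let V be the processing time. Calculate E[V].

E[V | machine 1] = (2+13)/2 = 15/2.
E[V | machine 2] = (5+6+9)/3 = 20/3.
E[V | machine 3] = (1+5+8+13)/4 = 27/4.
E[V] = (1/3)·(15/2) + (1/3)·(20/3) + (1/3)·(27/4) = 251/36.

251/36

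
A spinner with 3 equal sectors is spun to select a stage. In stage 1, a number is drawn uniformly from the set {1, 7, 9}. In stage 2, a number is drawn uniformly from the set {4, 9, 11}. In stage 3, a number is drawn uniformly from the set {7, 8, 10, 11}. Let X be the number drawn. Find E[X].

E[X | stage 1] = (1+7+9)/3 = 17/3.
E[X | stage 2] = (4+9+11)/3 = 8.
E[X | stage 3] = (7+8+10+11)/4 = 9.
By the law of total expectation,
E[X] = (1/3)·(17/3) + (1/3)·(8) + (1/3)·(9) = 68/9.

68/9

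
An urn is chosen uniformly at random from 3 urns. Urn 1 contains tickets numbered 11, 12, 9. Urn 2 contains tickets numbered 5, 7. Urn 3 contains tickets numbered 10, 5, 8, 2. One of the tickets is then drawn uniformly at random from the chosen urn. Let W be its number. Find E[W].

E[W | urn 1] = (11+12+9)/3 = 32/3.
E[W | urn 2] = (5+7)/2 = 6.
E[W | urn 3] = (10+5+8+2)/4 = 25/4.
By the law of total expectation,
E[W] = (1/3)·(32/3) + (1/3)·(6) + (1/3)·(25/4) = 275/36.

275/36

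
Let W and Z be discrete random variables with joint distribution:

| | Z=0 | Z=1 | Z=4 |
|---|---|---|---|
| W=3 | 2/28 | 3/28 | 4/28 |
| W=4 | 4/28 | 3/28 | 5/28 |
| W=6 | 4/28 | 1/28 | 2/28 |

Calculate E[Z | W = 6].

9/7

P(W = 6) = 1/4.
Σ Z·P over the event = 0·(4/28) + 1·(1/28) + 4·(2/28) = 9/28.
E[Z | W = 6] = (9/28) / (1/4) = 9/7.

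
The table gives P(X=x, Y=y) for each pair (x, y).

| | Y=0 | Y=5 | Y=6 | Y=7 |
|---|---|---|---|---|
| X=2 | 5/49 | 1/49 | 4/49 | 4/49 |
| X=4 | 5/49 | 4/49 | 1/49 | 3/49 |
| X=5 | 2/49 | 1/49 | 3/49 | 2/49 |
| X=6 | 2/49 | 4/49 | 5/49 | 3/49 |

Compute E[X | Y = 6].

57/13

P(Y = 6) = 13/49.
Σ X·P over the event = 2·(4/49) + 4·(1/49) + 5·(3/49) + 6·(5/49) = 57/49.
E[X | Y = 6] = (57/49) / (13/49) = 57/13.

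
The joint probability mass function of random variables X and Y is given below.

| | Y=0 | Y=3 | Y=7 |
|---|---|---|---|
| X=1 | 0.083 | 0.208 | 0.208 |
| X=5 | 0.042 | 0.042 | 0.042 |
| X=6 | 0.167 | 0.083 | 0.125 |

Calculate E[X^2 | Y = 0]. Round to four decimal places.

P(Y = 0) = 0.292.
Σ X^2·P over the event = 1·(0.083) + 25·(0.042) + 36·(0.167) = 7.145.
E[X^2 | Y = 0] = (7.145) / (0.292) = 24.4692.

24.4692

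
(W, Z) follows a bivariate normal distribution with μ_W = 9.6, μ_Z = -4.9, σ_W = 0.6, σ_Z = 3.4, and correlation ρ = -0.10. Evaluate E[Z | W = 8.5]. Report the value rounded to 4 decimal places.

For a bivariate normal, E[Z | W=x] = μ_Z + ρ·(σ_Z/σ_W)·(x − μ_W).
E[Z | W=8.5] = -4.9 + (-0.10)·(3.4/0.6)·(8.5 − (9.6)) = -4.9 + (-0.56667)·(-1.1) = -4.2767.

-4.2767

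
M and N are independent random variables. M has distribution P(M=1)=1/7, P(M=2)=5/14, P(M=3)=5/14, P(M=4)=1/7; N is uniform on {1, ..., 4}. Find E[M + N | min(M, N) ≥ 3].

95/14

P(min(M, N) ≥ 3) = 1/4.
Summing (M+N)·P(x,y) over outcomes with min(M, N) ≥ 3 gives 95/56.
E[M + N | min(M, N) ≥ 3] = (95/56) / (1/4) = 95/14.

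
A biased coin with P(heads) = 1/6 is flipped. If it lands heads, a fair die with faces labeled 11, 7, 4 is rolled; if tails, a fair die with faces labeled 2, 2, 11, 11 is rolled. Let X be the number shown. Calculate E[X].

239/36

E[X | heads] = (11+7+4)/3 = 22/3.
E[X | tails] = (2+2+11+11)/4 = 13/2.
E[X] = (1/6)·(22/3) + (5/6)·(13/2) = 239/36.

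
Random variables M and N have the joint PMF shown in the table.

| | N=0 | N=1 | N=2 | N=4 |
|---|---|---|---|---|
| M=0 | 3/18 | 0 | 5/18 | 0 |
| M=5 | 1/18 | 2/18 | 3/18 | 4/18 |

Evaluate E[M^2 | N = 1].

25

P(N = 1) = 1/9.
Σ M^2·P over the event = 25·(2/18) = 25/9.
E[M^2 | N = 1] = (25/9) / (1/9) = 25.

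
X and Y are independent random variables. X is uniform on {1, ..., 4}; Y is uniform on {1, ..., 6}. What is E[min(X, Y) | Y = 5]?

P(Y = 5) = 1/6.
Summing min(X,Y)·P(x,y) over outcomes with Y = 5 gives 5/12.
E[min(X, Y) | Y = 5] = (5/12) / (1/6) = 5/2.

5/2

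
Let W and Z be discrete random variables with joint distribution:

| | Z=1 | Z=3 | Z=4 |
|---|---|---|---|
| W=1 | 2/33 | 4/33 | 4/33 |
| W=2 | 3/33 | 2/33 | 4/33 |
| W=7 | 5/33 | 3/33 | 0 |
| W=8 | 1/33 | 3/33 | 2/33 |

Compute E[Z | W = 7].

7/4

P(W = 7) = 8/33.
Σ Z·P over the event = 1·(5/33) + 3·(3/33) = 14/33.
E[Z | W = 7] = (14/33) / (8/33) = 7/4.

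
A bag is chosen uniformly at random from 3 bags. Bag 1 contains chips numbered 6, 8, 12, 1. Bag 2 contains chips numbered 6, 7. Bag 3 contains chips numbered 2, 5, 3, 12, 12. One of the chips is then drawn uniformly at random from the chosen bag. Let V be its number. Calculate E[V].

401/60

E[V | bag 1] = (6+8+12+1)/4 = 27/4.
E[V | bag 2] = (6+7)/2 = 13/2.
E[V | bag 3] = (2+5+3+12+12)/5 = 34/5.
E[V] = (1/3)·(27/4) + (1/3)·(13/2) + (1/3)·(34/5) = 401/60.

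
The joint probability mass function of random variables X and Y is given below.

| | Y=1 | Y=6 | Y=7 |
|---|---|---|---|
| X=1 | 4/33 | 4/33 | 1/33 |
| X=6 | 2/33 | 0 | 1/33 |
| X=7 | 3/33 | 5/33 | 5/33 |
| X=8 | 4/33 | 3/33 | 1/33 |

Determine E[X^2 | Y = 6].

P(Y = 6) = 4/11.
Σ X^2·P over the event = 1·(4/33) + 49·(5/33) + 64·(3/33) = 147/11.
E[X^2 | Y = 6] = (147/11) / (4/11) = 147/4.

147/4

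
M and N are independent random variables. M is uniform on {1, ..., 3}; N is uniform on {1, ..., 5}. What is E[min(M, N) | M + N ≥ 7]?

8/3

P(M + N ≥ 7) = 1/5.
Summing min(M,N)·P(x,y) over outcomes with M + N ≥ 7 gives 8/15.
E[min(M, N) | M + N ≥ 7] = (8/15) / (1/5) = 8/3.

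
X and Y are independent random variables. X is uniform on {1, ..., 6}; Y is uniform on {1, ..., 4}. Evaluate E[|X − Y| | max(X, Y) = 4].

12/7

Outcomes with max(X, Y) = 4: (1,4), (2,4), (3,4), (4,1), (4,2), (4,3), (4,4), each with probability 1/24.
E[|X − Y| | max(X, Y) = 4] = (3 + 2 + 1 + 3 + 2 + 1 + 0) / 7 = 12/7.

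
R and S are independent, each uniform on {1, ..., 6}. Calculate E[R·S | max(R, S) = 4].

P(max(R, S) = 4) = 7/36.
Summing RS·P(x,y) over outcomes with max(R, S) = 4 gives 16/9.
E[R·S | max(R, S) = 4] = (16/9) / (7/36) = 64/7.

64/7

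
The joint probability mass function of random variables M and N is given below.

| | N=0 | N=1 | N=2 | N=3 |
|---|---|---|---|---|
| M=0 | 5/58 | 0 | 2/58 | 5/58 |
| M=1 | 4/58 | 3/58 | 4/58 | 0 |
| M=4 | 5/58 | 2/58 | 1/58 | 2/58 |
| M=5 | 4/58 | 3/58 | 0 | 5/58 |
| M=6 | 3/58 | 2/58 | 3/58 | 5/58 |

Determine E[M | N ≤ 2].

P(N ≤ 2) = 41/58.
Summing M·P(M=x,N=y) over the conditioning event gives 63/29.
E[M | N ≤ 2] = (63/29) / (41/58) = 126/41.

126/41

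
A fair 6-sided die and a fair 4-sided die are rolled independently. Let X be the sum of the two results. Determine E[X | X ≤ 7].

46/9

P(X ≤ 7) = 3/4.
Σ over the event: 2·1/24 + 3·1/12 + 4·1/8 + 5·1/6 + 6·1/6 + 7·1/6 = 23/6.
E[X | X ≤ 7] = (23/6) / (3/4) = 46/9.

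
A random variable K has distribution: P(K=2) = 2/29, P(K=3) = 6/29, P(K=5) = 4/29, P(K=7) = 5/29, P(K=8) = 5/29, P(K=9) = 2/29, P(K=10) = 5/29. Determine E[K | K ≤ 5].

7/2

P(K ≤ 5) = 12/29.
Σ over the event: 2·2/29 + 3·6/29 + 5·4/29 = 42/29.
E[K | K ≤ 5] = (42/29) / (12/29) = 7/2.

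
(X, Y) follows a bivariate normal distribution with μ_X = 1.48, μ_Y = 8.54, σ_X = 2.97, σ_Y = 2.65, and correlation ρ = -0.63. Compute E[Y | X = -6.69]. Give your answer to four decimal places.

The regression of Y on X has slope ρ·σ_Y/σ_X and passes through (μ_X, μ_Y).
E[Y | X=-6.69] = 8.54 + (-0.63)·(2.65/2.97)·(-6.69 − (1.48)) = 8.54 + (-0.56212)·(-8.17) = 13.1325.

13.1325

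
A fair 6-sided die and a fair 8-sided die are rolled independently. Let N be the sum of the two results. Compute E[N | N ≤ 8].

P(N ≤ 8) = 9/16.
Σ over the event: 2·1/48 + 3·1/24 + 4·1/16 + 5·1/12 + 6·5/48 + 7·1/8 + 8·1/8 = 10/3.
E[N | N ≤ 8] = (10/3) / (9/16) = 160/27.

160/27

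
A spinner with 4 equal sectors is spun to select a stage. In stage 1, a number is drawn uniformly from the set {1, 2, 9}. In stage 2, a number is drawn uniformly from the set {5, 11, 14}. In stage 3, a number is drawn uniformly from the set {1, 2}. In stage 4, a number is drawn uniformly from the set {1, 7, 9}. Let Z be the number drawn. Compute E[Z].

127/24

E[Z | stage 1] = (1+2+9)/3 = 4.
E[Z | stage 2] = (5+11+14)/3 = 10.
E[Z | stage 3] = (1+2)/2 = 3/2.
E[Z | stage 4] = (1+7+9)/3 = 17/3.
E[Z] = (1/4)·(4) + (1/4)·(10) + (1/4)·(3/2) + (1/4)·(17/3) = 127/24.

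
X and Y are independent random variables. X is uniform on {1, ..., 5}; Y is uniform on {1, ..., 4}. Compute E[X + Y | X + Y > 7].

Outcomes with X + Y > 7: (4,4), (5,3), (5,4), each with probability 1/20.
E[X + Y | X + Y > 7] = (8 + 8 + 9) / 3 = 25/3.

25/3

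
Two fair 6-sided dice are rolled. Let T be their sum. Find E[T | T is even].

7

P(T is even) = 1/2.
Σ over the event: 2·1/36 + 4·1/12 + 6·5/36 + 8·5/36 + 10·1/12 + 12·1/36 = 7/2.
E[T | T is even] = (7/2) / (1/2) = 7.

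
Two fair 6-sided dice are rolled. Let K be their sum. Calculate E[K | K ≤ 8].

P(K ≤ 8) = 13/18.
Σ over the event: 2·1/36 + 3·1/18 + 4·1/12 + 5·1/9 + 6·5/36 + 7·1/6 + 8·5/36 = 38/9.
E[K | K ≤ 8] = (38/9) / (13/18) = 76/13.

76/13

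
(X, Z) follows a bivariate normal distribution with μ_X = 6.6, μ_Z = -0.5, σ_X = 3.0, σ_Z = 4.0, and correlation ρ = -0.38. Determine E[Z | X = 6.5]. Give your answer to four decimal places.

-0.4493

For a bivariate normal, E[Z | X=x] = μ_Z + ρ·(σ_Z/σ_X)·(x − μ_X).
E[Z | X=6.5] = -0.5 + (-0.38)·(4.0/3.0)·(6.5 − (6.6)) = -0.5 + (-0.50667)·(-0.1) = -0.4493.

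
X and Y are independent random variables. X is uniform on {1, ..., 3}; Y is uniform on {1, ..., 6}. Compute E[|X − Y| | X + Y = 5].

5/3

Outcomes with X + Y = 5: (1,4), (2,3), (3,2), each with probability 1/18.
E[|X − Y| | X + Y = 5] = (3 + 1 + 1) / 3 = 5/3.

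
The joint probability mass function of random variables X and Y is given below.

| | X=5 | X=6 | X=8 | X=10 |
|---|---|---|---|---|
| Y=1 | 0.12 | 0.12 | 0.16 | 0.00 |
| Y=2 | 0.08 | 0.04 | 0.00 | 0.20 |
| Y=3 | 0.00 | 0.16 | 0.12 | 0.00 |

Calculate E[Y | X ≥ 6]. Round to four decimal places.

P(X ≥ 6) = 0.80.
Summing Y·P(X=x,Y=y) over the conditioning event gives 1.60.
E[Y | X ≥ 6] = (1.60) / (0.80) = 2.0000.

2.0000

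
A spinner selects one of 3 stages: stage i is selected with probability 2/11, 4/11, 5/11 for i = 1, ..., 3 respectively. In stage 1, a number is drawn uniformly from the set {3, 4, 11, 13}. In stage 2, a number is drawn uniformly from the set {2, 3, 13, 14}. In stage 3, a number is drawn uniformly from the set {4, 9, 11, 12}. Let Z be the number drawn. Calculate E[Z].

E[Z | stage 1] = (3+4+11+13)/4 = 31/4.
E[Z | stage 2] = (2+3+13+14)/4 = 8.
E[Z | stage 3] = (4+9+11+12)/4 = 9.
By the law of total expectation,
E[Z] = (2/11)·(31/4) + (4/11)·(8) + (5/11)·(9) = 185/22.

185/22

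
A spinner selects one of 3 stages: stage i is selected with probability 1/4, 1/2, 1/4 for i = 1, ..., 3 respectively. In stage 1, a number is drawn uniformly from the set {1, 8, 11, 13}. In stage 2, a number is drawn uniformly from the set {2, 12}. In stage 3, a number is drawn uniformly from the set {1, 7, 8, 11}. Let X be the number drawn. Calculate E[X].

E[X | stage 1] = (1+8+11+13)/4 = 33/4.
E[X | stage 2] = (2+12)/2 = 7.
E[X | stage 3] = (1+7+8+11)/4 = 27/4.
E[X] = (1/4)·(33/4) + (1/2)·(7) + (1/4)·(27/4) = 29/4.

29/4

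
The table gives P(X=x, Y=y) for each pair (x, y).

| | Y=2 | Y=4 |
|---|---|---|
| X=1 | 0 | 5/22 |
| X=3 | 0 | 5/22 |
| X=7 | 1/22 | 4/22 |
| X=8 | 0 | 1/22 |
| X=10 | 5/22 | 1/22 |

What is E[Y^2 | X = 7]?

68/5

P(X = 7) = 5/22.
Σ Y^2·P over the event = 4·(1/22) + 16·(4/22) = 34/11.
E[Y^2 | X = 7] = (34/11) / (5/22) = 68/5.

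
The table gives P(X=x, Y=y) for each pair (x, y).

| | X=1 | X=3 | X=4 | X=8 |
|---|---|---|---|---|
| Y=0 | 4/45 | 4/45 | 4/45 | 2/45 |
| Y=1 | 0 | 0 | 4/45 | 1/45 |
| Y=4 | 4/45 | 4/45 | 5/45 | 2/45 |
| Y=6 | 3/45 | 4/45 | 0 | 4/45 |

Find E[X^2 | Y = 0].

116/7

P(Y = 0) = 14/45.
Summing X^2·P(X=x,Y=y) over the conditioning event gives 232/45.
E[X^2 | Y = 0] = (232/45) / (14/45) = 116/7.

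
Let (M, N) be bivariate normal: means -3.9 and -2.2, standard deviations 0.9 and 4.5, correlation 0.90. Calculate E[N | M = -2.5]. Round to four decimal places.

4.1000

E[N | M=x] = μ_N + ρ(σ_N/σ_M)(x − μ_M) for jointly normal variables.
E[N | M=-2.5] = -2.2 + (0.90)·(4.5/0.9)·(-2.5 − (-3.9)) = -2.2 + (4.5)·(1.4) = 4.1000.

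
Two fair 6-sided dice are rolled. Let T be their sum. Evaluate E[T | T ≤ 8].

P(T ≤ 8) = 13/18.
Σ over the event: 2·1/36 + 3·1/18 + 4·1/12 + 5·1/9 + 6·5/36 + 7·1/6 + 8·5/36 = 38/9.
E[T | T ≤ 8] = (38/9) / (13/18) = 76/13.

76/13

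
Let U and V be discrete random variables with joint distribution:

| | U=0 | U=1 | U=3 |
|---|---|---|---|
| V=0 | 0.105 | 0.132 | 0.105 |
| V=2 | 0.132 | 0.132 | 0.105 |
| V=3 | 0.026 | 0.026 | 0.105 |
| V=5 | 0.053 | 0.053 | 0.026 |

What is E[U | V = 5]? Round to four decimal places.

P(V = 5) = 0.132.
Σ U·P over the event = 0·(0.053) + 1·(0.053) + 3·(0.026) = 0.131.
E[U | V = 5] = (0.131) / (0.132) = 0.9924.

0.9924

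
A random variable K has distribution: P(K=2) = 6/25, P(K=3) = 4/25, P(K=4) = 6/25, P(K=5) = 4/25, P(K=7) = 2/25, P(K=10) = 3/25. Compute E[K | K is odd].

P(K is odd) = 2/5.
Σ over the event: 3·4/25 + 5·4/25 + 7·2/25 = 46/25.
E[K | K is odd] = (46/25) / (2/5) = 23/5.

23/5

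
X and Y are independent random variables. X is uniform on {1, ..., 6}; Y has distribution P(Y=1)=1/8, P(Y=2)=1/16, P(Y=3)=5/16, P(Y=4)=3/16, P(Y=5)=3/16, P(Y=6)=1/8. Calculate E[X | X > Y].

92/19

P(X > Y) = 19/48.
Summing X·P(x,y) over outcomes with X > Y gives 23/12.
E[X | X > Y] = (23/12) / (19/48) = 92/19.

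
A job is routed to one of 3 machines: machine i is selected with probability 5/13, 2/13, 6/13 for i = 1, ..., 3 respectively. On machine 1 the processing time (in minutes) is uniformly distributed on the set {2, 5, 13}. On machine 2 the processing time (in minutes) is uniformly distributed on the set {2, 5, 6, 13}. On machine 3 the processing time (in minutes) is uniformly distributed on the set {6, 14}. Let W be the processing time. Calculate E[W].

319/39

E[W | machine 1] = (2+5+13)/3 = 20/3.
E[W | machine 2] = (2+5+6+13)/4 = 13/2.
E[W | machine 3] = (6+14)/2 = 10.
E[W] = (5/13)·(20/3) + (2/13)·(13/2) + (6/13)·(10) = 319/39.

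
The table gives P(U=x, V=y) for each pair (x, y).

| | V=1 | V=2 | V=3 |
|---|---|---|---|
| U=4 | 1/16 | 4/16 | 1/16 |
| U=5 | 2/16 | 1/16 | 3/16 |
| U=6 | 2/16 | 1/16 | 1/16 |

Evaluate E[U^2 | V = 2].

125/6

P(V = 2) = 3/8.
Σ U^2·P over the event = 16·(4/16) + 25·(1/16) + 36·(1/16) = 125/16.
E[U^2 | V = 2] = (125/16) / (3/8) = 125/6.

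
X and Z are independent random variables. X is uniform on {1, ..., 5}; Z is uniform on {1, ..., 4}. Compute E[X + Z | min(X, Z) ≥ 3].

Outcomes with min(X, Z) ≥ 3: (3,3), (3,4), (4,3), (4,4), (5,3), (5,4), each with probability 1/20.
E[X + Z | min(X, Z) ≥ 3] = (6 + 7 + 7 + 8 + 8 + 9) / 6 = 15/2.

15/2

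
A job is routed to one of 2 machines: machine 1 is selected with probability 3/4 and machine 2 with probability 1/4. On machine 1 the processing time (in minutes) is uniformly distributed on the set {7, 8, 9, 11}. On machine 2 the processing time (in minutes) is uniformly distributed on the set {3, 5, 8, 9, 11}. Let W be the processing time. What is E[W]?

E[W | machine 1] = (7+8+9+11)/4 = 35/4.
E[W | machine 2] = (3+5+8+9+11)/5 = 36/5.
E[W] = (3/4)·(35/4) + (1/4)·(36/5) = 669/80.

669/80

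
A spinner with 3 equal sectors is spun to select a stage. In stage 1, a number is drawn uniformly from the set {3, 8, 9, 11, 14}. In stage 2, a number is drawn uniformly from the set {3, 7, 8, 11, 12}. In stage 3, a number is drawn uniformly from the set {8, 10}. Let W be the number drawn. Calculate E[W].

E[W | stage 1] = (3+8+9+11+14)/5 = 9.
E[W | stage 2] = (3+7+8+11+12)/5 = 41/5.
E[W | stage 3] = (8+10)/2 = 9.
By the law of total expectation,
E[W] = (1/3)·(9) + (1/3)·(41/5) + (1/3)·(9) = 131/15.

131/15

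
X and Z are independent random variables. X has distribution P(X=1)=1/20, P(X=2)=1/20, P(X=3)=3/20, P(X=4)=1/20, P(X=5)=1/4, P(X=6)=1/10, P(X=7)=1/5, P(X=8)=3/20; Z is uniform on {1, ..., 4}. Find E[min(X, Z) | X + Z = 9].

P(X + Z = 9) = 7/40.
Summing min(X,Z)·P(x,y) over outcomes with X + Z = 9 gives 37/80.
E[min(X, Z) | X + Z = 9] = (37/80) / (7/40) = 37/14.

37/14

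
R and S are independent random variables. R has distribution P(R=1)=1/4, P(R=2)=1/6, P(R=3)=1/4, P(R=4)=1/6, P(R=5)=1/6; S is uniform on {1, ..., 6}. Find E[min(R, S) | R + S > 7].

P(R + S > 7) = 11/36.
Summing min(R,S)·P(x,y) over outcomes with R + S > 7 gives 10/9.
E[min(R, S) | R + S > 7] = (10/9) / (11/36) = 40/11.

40/11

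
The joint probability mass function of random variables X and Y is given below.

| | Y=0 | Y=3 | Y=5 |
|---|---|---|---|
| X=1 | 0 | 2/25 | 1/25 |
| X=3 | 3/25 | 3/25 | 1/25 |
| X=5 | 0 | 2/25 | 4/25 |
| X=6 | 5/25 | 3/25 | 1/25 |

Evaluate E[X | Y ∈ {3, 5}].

P(Y ∈ {3, 5}) = 17/25.
Σ X·P over the event = 1·(2/25) + 1·(1/25) + 3·(3/25) + 3·(1/25) + 5·(2/25) + 5·(4/25) + 6·(3/25) + 6·(1/25) = 69/25.
E[X | Y ∈ {3, 5}] = (69/25) / (17/25) = 69/17.

69/17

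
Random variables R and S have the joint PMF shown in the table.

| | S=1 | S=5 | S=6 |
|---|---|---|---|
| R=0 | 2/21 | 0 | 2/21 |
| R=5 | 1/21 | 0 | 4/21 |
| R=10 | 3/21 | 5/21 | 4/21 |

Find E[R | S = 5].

P(S = 5) = 5/21.
Summing R·P(R=x,S=y) over the conditioning event gives 50/21.
E[R | S = 5] = (50/21) / (5/21) = 10.

10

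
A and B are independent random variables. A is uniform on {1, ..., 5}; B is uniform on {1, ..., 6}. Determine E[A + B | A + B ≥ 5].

175/24

P(A + B ≥ 5) = 4/5.
Summing (A+B)·P(x,y) over outcomes with A + B ≥ 5 gives 35/6.
E[A + B | A + B ≥ 5] = (35/6) / (4/5) = 175/24.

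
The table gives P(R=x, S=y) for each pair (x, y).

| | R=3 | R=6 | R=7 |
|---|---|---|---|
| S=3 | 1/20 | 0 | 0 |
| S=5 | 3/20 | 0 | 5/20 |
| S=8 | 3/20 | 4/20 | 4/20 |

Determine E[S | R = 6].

8

P(R = 6) = 1/5.
Summing S·P(R=x,S=y) over the conditioning event gives 8/5.
E[S | R = 6] = (8/5) / (1/5) = 8.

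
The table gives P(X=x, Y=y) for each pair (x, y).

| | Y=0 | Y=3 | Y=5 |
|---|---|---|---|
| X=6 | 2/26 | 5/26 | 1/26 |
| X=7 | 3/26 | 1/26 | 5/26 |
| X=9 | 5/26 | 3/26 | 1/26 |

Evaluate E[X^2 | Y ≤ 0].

P(Y ≤ 0) = 5/13.
Summing X^2·P(X=x,Y=y) over the conditioning event gives 24.
E[X^2 | Y ≤ 0] = (24) / (5/13) = 312/5.

312/5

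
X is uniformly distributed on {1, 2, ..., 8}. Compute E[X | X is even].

Given X is even, X is equally likely to be any of {2, 4, 6, 8}.
E[X | X is even] = (2 + 4 + 6 + 8) / 4 = 5.

5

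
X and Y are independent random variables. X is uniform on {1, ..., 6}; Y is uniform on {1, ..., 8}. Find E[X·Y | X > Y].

P(X > Y) = 5/16.
Summing XY·P(x,y) over outcomes with X > Y gives 175/48.
E[X·Y | X > Y] = (175/48) / (5/16) = 35/3.

35/3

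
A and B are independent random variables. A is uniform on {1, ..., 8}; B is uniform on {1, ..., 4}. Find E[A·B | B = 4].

18

Outcomes with B = 4: (1,4), (2,4), (3,4), (4,4), (5,4), (6,4), (7,4), (8,4), each with probability 1/32.
E[A·B | B = 4] = (4 + 8 + 12 + 16 + 20 + 24 + 28 + 32) / 8 = 18.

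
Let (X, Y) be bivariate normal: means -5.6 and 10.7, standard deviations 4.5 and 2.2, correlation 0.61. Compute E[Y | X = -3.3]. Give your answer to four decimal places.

11.3859

For a bivariate normal, E[Y | X=x] = μ_Y + ρ·(σ_Y/σ_X)·(x − μ_X).
E[Y | X=-3.3] = 10.7 + (0.61)·(2.2/4.5)·(-3.3 − (-5.6)) = 10.7 + (0.29822)·(2.3) = 11.3859.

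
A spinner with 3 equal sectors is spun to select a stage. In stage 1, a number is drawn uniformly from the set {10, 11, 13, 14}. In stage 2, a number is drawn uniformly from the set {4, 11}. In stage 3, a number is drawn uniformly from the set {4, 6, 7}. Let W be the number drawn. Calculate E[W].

151/18

E[W | stage 1] = (10+11+13+14)/4 = 12.
E[W | stage 2] = (4+11)/2 = 15/2.
E[W | stage 3] = (4+6+7)/3 = 17/3.
By the law of total expectation,
E[W] = (1/3)·(12) + (1/3)·(15/2) + (1/3)·(17/3) = 151/18.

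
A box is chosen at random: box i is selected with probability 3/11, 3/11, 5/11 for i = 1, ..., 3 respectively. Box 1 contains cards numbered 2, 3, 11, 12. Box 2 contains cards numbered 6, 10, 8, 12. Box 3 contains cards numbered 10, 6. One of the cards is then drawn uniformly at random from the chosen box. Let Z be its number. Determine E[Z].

E[Z | box 1] = (2+3+11+12)/4 = 7.
E[Z | box 2] = (6+10+8+12)/4 = 9.
E[Z | box 3] = (10+6)/2 = 8.
By the law of total expectation,
E[Z] = (3/11)·(7) + (3/11)·(9) + (5/11)·(8) = 8.

8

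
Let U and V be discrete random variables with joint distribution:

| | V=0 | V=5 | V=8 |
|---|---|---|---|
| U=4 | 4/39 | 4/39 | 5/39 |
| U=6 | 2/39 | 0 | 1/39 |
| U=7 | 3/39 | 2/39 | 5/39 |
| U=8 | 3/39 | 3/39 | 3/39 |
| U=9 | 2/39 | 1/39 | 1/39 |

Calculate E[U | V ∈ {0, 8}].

P(V ∈ {0, 8}) = 29/39.
Summing U·P(U=x,V=y) over the conditioning event gives 185/39.
E[U | V ∈ {0, 8}] = (185/39) / (29/39) = 185/29.

185/29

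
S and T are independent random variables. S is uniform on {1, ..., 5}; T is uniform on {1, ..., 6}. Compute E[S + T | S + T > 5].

P(S + T > 5) = 2/3.
Summing (S+T)·P(x,y) over outcomes with S + T > 5 gives 31/6.
E[S + T | S + T > 5] = (31/6) / (2/3) = 31/4.

31/4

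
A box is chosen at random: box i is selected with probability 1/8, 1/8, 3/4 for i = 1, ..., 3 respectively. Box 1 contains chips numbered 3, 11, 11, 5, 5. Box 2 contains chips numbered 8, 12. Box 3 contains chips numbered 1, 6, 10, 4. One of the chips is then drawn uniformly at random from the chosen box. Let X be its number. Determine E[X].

E[X | box 1] = (3+11+11+5+5)/5 = 7.
E[X | box 2] = (8+12)/2 = 10.
E[X | box 3] = (1+6+10+4)/4 = 21/4.
E[X] = (1/8)·(7) + (1/8)·(10) + (3/4)·(21/4) = 97/16.

97/16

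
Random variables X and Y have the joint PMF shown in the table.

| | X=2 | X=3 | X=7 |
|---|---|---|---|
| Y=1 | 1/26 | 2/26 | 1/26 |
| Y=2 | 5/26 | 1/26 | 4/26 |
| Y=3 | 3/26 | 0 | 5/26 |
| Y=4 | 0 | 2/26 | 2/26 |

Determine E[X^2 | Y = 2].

45/2

P(Y = 2) = 5/13.
Σ X^2·P over the event = 4·(5/26) + 9·(1/26) + 49·(4/26) = 225/26.
E[X^2 | Y = 2] = (225/26) / (5/13) = 45/2.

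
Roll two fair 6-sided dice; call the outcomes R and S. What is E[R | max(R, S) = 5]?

Outcomes with max(R, S) = 5: (1,5), (2,5), (3,5), (4,5), (5,1), (5,2), (5,3), (5,4), (5,5), each with probability 1/36.
E[R | max(R, S) = 5] = (1 + 2 + 3 + 4 + 5 + 5 + 5 + 5 + 5) / 9 = 35/9.

35/9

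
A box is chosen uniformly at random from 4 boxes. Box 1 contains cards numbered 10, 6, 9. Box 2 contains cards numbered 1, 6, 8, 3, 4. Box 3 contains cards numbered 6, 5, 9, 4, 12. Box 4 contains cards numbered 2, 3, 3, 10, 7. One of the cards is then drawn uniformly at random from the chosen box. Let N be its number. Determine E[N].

187/30

E[N | box 1] = (10+6+9)/3 = 25/3.
E[N | box 2] = (1+6+8+3+4)/5 = 22/5.
E[N | box 3] = (6+5+9+4+12)/5 = 36/5.
E[N | box 4] = (2+3+3+10+7)/5 = 5.
By the law of total expectation,
E[N] = (1/4)·(25/3) + (1/4)·(22/5) + (1/4)·(36/5) + (1/4)·(5) = 187/30.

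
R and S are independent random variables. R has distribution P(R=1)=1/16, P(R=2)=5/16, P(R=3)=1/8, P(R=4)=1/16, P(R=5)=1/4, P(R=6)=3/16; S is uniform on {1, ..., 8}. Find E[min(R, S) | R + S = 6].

23/13

P(R + S = 6) = 13/128.
Summing min(R,S)·P(x,y) over outcomes with R + S = 6 gives 23/128.
E[min(R, S) | R + S = 6] = (23/128) / (13/128) = 23/13.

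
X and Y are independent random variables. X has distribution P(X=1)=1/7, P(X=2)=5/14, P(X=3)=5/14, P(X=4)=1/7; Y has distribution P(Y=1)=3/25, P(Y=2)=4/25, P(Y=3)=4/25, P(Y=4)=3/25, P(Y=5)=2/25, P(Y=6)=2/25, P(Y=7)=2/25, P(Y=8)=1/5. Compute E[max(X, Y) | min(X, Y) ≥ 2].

P(min(X, Y) ≥ 2) = 132/175.
Summing max(X,Y)·P(x,y) over outcomes with min(X, Y) ≥ 2 gives 134/35.
E[max(X, Y) | min(X, Y) ≥ 2] = (134/35) / (132/175) = 335/66.

335/66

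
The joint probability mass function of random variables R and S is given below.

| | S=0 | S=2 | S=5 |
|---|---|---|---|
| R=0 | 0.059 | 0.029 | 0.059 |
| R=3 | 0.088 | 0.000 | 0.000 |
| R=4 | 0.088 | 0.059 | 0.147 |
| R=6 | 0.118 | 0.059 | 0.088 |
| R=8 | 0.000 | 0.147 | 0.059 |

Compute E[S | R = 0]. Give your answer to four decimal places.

2.4014

P(R = 0) = 0.147.
Σ S·P over the event = 0·(0.059) + 2·(0.029) + 5·(0.059) = 0.353.
E[S | R = 0] = (0.353) / (0.147) = 2.4014.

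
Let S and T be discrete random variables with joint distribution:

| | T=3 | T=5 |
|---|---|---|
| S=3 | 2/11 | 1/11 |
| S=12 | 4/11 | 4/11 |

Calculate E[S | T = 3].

9

P(T = 3) = 6/11.
Σ S·P over the event = 3·(2/11) + 12·(4/11) = 54/11.
E[S | T = 3] = (54/11) / (6/11) = 9.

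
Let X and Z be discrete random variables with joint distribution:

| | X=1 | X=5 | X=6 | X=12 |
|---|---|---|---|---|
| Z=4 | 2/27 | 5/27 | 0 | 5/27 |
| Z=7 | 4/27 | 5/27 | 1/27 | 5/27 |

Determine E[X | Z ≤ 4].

P(Z ≤ 4) = 4/9.
Summing X·P(X=x,Z=y) over the conditioning event gives 29/9.
E[X | Z ≤ 4] = (29/9) / (4/9) = 29/4.

29/4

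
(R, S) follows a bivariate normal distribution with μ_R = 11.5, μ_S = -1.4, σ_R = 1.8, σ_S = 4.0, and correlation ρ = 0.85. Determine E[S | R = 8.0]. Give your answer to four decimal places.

-8.0111

For a bivariate normal, E[S | R=x] = μ_S + ρ·(σ_S/σ_R)·(x − μ_R).
E[S | R=8.0] = -1.4 + (0.85)·(4.0/1.8)·(8.0 − (11.5)) = -1.4 + (1.88889)·(-3.5) = -8.0111.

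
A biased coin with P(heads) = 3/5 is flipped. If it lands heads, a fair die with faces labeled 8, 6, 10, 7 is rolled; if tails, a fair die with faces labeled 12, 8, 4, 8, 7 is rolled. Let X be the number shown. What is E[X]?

E[X | heads] = (8+6+10+7)/4 = 31/4.
E[X | tails] = (12+8+4+8+7)/5 = 39/5.
E[X] = (3/5)·(31/4) + (2/5)·(39/5) = 777/100.

777/100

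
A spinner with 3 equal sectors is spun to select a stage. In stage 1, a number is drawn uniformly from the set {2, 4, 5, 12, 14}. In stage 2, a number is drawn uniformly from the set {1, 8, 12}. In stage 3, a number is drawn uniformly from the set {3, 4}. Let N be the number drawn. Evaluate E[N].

E[N | stage 1] = (2+4+5+12+14)/5 = 37/5.
E[N | stage 2] = (1+8+12)/3 = 7.
E[N | stage 3] = (3+4)/2 = 7/2.
E[N] = (1/3)·(37/5) + (1/3)·(7) + (1/3)·(7/2) = 179/30.

179/30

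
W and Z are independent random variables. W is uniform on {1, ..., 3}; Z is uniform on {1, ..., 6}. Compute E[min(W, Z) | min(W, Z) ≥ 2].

12/5

P(min(W, Z) ≥ 2) = 5/9.
Summing min(W,Z)·P(x,y) over outcomes with min(W, Z) ≥ 2 gives 4/3.
E[min(W, Z) | min(W, Z) ≥ 2] = (4/3) / (5/9) = 12/5.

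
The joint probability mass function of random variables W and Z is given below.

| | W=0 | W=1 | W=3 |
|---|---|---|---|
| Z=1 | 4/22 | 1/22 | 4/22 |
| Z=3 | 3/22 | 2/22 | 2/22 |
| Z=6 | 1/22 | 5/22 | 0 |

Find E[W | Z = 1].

13/9

P(Z = 1) = 9/22.
Σ W·P over the event = 0·(4/22) + 1·(1/22) + 3·(4/22) = 13/22.
E[W | Z = 1] = (13/22) / (9/22) = 13/9.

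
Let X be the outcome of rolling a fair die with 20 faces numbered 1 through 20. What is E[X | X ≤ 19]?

P(X ≤ 19) = 19/20.
E[X | X ≤ 19] = (19/2) / (19/20) = 10.

10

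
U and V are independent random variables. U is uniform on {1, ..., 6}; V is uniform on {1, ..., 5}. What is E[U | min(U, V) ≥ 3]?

P(min(U, V) ≥ 3) = 2/5.
Summing U·P(x,y) over outcomes with min(U, V) ≥ 3 gives 9/5.
E[U | min(U, V) ≥ 3] = (9/5) / (2/5) = 9/2.

9/2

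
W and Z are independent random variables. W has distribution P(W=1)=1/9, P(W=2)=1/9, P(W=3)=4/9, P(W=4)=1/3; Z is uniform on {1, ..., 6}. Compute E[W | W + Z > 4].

143/45

P(W + Z > 4) = 5/6.
Summing W·P(x,y) over outcomes with W + Z > 4 gives 143/54.
E[W | W + Z > 4] = (143/54) / (5/6) = 143/45.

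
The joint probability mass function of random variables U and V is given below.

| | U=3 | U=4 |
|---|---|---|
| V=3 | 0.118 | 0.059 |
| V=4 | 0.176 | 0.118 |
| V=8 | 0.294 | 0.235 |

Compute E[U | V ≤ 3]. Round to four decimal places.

3.3333

P(V ≤ 3) = 0.177.
Σ U·P over the event = 3·(0.118) + 4·(0.059) = 0.590.
E[U | V ≤ 3] = (0.590) / (0.177) = 3.3333.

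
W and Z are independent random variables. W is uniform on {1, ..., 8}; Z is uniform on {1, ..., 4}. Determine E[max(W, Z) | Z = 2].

Outcomes with Z = 2: (1,2), (2,2), (3,2), (4,2), (5,2), (6,2), (7,2), (8,2), each with probability 1/32.
E[max(W, Z) | Z = 2] = (2 + 2 + 3 + 4 + 5 + 6 + 7 + 8) / 8 = 37/8.

37/8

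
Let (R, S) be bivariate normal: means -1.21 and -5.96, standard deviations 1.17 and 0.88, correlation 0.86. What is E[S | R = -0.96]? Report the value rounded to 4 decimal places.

For a bivariate normal, E[S | R=x] = μ_S + ρ·(σ_S/σ_R)·(x − μ_R).
E[S | R=-0.96] = -5.96 + (0.86)·(0.88/1.17)·(-0.96 − (-1.21)) = -5.96 + (0.64684)·(0.25) = -5.7983.

-5.7983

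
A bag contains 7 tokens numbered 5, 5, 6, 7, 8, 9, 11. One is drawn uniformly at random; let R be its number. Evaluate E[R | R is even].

P(R is even) = 2/7.
Σ over the event: 6·1/7 + 8·1/7 = 2.
E[R | R is even] = (2) / (2/7) = 7.

7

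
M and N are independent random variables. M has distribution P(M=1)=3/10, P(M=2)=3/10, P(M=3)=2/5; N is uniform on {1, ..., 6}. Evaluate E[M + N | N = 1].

P(N = 1) = 1/6.
Summing (M+N)·P(x,y) over outcomes with N = 1 gives 31/60.
E[M + N | N = 1] = (31/60) / (1/6) = 31/10.

31/10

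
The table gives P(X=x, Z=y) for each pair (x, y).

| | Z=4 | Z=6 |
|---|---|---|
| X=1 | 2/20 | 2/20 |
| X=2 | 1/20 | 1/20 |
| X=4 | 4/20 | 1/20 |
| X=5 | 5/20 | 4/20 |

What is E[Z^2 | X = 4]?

P(X = 4) = 1/4.
Σ Z^2·P over the event = 16·(4/20) + 36·(1/20) = 5.
E[Z^2 | X = 4] = (5) / (1/4) = 20.

20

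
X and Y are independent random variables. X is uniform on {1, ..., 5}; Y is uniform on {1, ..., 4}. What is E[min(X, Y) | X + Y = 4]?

Outcomes with X + Y = 4: (1,3), (2,2), (3,1), each with probability 1/20.
E[min(X, Y) | X + Y = 4] = (1 + 2 + 1) / 3 = 4/3.

4/3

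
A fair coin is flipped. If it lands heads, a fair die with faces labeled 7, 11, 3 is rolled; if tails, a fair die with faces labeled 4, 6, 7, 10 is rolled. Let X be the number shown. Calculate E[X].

55/8

E[X | heads] = (7+11+3)/3 = 7.
E[X | tails] = (4+6+7+10)/4 = 27/4.
E[X] = (1/2)·(7) + (1/2)·(27/4) = 55/8.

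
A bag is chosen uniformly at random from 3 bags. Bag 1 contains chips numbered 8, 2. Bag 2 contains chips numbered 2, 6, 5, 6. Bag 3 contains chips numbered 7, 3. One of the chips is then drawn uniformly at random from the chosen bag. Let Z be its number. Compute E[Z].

59/12

E[Z | bag 1] = (8+2)/2 = 5.
E[Z | bag 2] = (2+6+5+6)/4 = 19/4.
E[Z | bag 3] = (7+3)/2 = 5.
By the law of total expectation,
E[Z] = (1/3)·(5) + (1/3)·(19/4) + (1/3)·(5) = 59/12.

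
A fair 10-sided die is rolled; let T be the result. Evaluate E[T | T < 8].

4

Given T < 8, T is equally likely to be any of {1, 2, 3, 4, 5, 6, 7}.
E[T | T < 8] = (1 + 2 + 3 + 4 + 5 + 6 + 7) / 7 = 4.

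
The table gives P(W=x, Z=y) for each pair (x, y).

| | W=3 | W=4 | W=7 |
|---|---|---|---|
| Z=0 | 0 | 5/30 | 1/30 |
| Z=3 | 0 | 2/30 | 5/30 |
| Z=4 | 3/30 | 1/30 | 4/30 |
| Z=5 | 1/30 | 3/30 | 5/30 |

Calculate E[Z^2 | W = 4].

P(W = 4) = 11/30.
Summing Z^2·P(W=x,Z=y) over the conditioning event gives 109/30.
E[Z^2 | W = 4] = (109/30) / (11/30) = 109/11.

109/11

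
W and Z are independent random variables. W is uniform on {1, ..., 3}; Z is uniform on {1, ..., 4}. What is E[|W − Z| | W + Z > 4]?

P(W + Z > 4) = 1/2.
Summing |W−Z|·P(x,y) over outcomes with W + Z > 4 gives 2/3.
E[|W − Z| | W + Z > 4] = (2/3) / (1/2) = 4/3.

4/3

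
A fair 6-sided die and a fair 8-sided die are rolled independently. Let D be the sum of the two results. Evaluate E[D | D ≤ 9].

214/33

P(D ≤ 9) = 11/16.
Σ over the event: 2·1/48 + 3·1/24 + 4·1/16 + 5·1/12 + 6·5/48 + 7·1/8 + 8·1/8 + 9·1/8 = 107/24.
E[D | D ≤ 9] = (107/24) / (11/16) = 214/33.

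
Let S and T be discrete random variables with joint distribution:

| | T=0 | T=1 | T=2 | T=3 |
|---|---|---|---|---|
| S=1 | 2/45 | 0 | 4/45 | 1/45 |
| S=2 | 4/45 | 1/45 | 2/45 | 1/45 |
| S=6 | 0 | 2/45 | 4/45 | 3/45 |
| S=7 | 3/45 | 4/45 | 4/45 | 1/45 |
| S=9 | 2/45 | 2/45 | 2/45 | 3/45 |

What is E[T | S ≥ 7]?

P(S ≥ 7) = 7/15.
Σ T·P over the event = 0·(3/45) + 1·(4/45) + 2·(4/45) + 3·(1/45) + 0·(2/45) + 1·(2/45) + 2·(2/45) + 3·(3/45) = 2/3.
E[T | S ≥ 7] = (2/3) / (7/15) = 10/7.

10/7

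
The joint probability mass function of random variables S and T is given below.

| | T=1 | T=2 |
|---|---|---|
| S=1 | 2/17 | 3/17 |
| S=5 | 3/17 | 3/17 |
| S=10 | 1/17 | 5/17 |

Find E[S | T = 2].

P(T = 2) = 11/17.
Σ S·P over the event = 1·(3/17) + 5·(3/17) + 10·(5/17) = 4.
E[S | T = 2] = (4) / (11/17) = 68/11.

68/11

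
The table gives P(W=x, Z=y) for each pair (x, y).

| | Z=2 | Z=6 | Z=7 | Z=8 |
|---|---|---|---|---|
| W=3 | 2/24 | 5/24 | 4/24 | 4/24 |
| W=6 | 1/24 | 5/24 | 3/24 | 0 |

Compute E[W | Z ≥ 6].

P(Z ≥ 6) = 7/8.
Σ W·P over the event = 3·(5/24) + 3·(4/24) + 3·(4/24) + 6·(5/24) + 6·(3/24) = 29/8.
E[W | Z ≥ 6] = (29/8) / (7/8) = 29/7.

29/7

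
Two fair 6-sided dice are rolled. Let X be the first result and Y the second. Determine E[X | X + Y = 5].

5/2

Outcomes with X + Y = 5: (1,4), (2,3), (3,2), (4,1), each with probability 1/36.
E[X | X + Y = 5] = (1 + 2 + 3 + 4) / 4 = 5/2.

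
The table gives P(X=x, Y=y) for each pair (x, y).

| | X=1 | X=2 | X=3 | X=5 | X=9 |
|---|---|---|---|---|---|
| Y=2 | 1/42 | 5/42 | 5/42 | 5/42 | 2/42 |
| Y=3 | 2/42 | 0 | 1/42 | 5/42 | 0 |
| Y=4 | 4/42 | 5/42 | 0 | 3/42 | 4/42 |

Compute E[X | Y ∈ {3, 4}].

95/24

P(Y ∈ {3, 4}) = 4/7.
Σ X·P over the event = 1·(2/42) + 1·(4/42) + 2·(5/42) + 3·(1/42) + 5·(5/42) + 5·(3/42) + 9·(4/42) = 95/42.
E[X | Y ∈ {3, 4}] = (95/42) / (4/7) = 95/24.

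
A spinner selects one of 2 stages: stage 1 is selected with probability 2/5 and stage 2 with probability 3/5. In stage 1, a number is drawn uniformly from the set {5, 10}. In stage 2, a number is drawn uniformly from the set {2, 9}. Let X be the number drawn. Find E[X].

63/10

E[X | stage 1] = (5+10)/2 = 15/2.
E[X | stage 2] = (2+9)/2 = 11/2.
By the law of total expectation,
E[X] = (2/5)·(15/2) + (3/5)·(11/2) = 63/10.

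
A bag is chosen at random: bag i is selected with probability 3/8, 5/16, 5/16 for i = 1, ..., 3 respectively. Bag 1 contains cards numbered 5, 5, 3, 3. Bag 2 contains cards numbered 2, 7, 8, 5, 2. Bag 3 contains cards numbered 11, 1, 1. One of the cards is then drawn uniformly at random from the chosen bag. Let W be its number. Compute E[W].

E[W | bag 1] = (5+5+3+3)/4 = 4.
E[W | bag 2] = (2+7+8+5+2)/5 = 24/5.
E[W | bag 3] = (11+1+1)/3 = 13/3.
E[W] = (3/8)·(4) + (5/16)·(24/5) + (5/16)·(13/3) = 209/48.

209/48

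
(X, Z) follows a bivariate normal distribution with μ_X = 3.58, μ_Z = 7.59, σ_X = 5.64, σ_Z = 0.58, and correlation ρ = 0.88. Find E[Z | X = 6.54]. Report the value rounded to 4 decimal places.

For a bivariate normal, E[Z | X=x] = μ_Z + ρ·(σ_Z/σ_X)·(x − μ_X).
E[Z | X=6.54] = 7.59 + (0.88)·(0.58/5.64)·(6.54 − (3.58)) = 7.59 + (0.090496)·(2.96) = 7.8579.

7.8579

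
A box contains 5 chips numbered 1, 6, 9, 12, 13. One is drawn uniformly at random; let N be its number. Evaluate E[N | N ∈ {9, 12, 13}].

34/3

P(N ∈ {9, 12, 13}) = 3/5.
Σ over the event: 9·1/5 + 12·1/5 + 13·1/5 = 34/5.
E[N | N ∈ {9, 12, 13}] = (34/5) / (3/5) = 34/3.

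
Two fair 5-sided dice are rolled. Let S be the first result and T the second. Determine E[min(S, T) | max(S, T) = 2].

4/3

Outcomes with max(S, T) = 2: (1,2), (2,1), (2,2), each with probability 1/25.
E[min(S, T) | max(S, T) = 2] = (1 + 1 + 2) / 3 = 4/3.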